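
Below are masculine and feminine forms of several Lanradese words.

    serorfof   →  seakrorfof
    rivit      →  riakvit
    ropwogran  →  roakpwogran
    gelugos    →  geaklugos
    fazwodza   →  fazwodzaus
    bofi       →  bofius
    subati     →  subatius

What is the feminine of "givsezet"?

giakvsezet

ropwogran and fazwodza both have last vowel 'a' yet inflect differently (roakpwogran, fazwodzaus), so the last vowel is not what conditions the rule; whether the stem ends in a vowel or a consonant is.
"givsezet" ends in a consonant. The stems ending in a consonant (serorfof → seakrorfof, rivit → riakvit, ropwogran → roakpwogran) insert -ak- after the first vowel.
The other pattern: stems ending in a vowel add -us.
So givsezet → giakvsezet.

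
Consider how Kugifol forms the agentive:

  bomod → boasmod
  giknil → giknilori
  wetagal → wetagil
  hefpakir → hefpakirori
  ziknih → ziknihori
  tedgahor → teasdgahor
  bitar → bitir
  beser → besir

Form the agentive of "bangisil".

bangisilori

tedgahor and hefpakir both end in -r yet inflect differently (teasdgahor, hefpakirori), so the final letter is not what conditions the rule; the last vowel is.
"bangisil" has last vowel 'i'. The stems whose last vowel is 'i' (ziknih → ziknihori, giknil → giknilori, hefpakir → hefpakirori) add -ori.
The other patterns: stems whose last vowel is 'o' insert -as- after the first vowel; stems whose last vowel is 'a' or 'e' change the last vowel to 'i'.
So bangisil → bangisilori.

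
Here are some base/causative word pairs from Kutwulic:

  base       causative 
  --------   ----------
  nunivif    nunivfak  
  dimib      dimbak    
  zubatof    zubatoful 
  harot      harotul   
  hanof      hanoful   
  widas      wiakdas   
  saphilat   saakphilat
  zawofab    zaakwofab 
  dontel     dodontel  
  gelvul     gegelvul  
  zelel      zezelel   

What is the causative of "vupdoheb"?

nunivif and zubatof both end in -f yet inflect differently (nunivfak, zubatoful), so the final letter is not what conditions the rule; the last vowel is.
"vupdoheb" has last vowel 'e'. The stems whose last vowel is 'e' (dontel → dodontel, zelel → zezelel) repeat the first consonant+vowel as a prefix.
So vupdoheb → vuvupdoheb.

vuvupdoheb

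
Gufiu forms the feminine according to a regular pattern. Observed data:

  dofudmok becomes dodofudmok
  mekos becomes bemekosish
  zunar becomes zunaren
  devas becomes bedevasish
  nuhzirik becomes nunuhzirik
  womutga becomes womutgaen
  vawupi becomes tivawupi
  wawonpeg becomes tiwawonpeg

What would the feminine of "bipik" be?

bibipik

womutga and devas both have last vowel 'a' yet inflect differently (womutgaen, bedevasish), so the last vowel is not what conditions the rule; the final letter is.
"bipik" ends in -k. The stems ending in -k (nuhzirik → nunuhzirik, dofudmok → dodofudmok) repeat the first consonant+vowel as a prefix.
So bipik → bibipik.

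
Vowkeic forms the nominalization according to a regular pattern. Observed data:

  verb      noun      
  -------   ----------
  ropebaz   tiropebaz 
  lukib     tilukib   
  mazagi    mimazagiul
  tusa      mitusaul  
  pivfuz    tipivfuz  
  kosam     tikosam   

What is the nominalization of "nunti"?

tusa and ropebaz both have last vowel 'a' yet inflect differently (mitusaul, tiropebaz), so the last vowel is not what conditions the rule; whether the stem ends in a vowel or a consonant is.
"nunti" ends in a vowel. The stems ending in a vowel (mazagi → mimazagiul, tusa → mitusaul) add mi- … -ul around the stem.
The other pattern: stems ending in a consonant add the prefix ti-.
So nunti → minuntiul.

minuntiul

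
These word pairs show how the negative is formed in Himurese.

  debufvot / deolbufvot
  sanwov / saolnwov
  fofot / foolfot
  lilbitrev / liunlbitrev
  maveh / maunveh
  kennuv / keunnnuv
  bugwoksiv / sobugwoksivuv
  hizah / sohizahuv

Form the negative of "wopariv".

sanwov and lilbitrev both end in -v yet inflect differently (saolnwov, liunlbitrev), so the final letter is not what conditions the rule; the last vowel is.
"wopariv" has last vowel 'i'. The one such stem in the data (bugwoksiv → sobugwoksivuv) adds so- … -uv around the stem, so the same rule applies.
So wopariv → sowoparivuv.

sowoparivuv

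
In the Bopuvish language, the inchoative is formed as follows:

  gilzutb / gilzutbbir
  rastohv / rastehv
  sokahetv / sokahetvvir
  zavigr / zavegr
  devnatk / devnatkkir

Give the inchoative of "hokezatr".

sokahetv and rastohv both end in -v yet inflect differently (sokahetvvir, rastehv), so the final letter is not what conditions the rule; the second-to-last letter is.
"hokezatr" has second-to-last letter 't'. The stems whose second-to-last letter is 't' (gilzutb → gilzutbbir, sokahetv → sokahetvvir, devnatk → devnatkkir) double the final consonant and add -ir.
The other pattern: stems whose second-to-last letter is 'g' or 'h' change the last vowel to 'e'.
So hokezatr → hokezatrrir.

hokezatrrir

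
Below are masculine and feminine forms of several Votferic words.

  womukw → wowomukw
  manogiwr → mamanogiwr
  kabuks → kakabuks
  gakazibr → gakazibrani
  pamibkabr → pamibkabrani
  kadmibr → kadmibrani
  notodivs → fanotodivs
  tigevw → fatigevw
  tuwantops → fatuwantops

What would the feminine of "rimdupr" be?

farimdupr

"rimdupr" has second-to-last letter 'p'. The one such stem in the data (tuwantops → fatuwantops) adds the prefix fa-, so the same rule applies.
The other patterns: stems whose second-to-last letter is 'k' or 'w' repeat the first consonant+vowel as a prefix; stems whose second-to-last letter is 'b' add -ani.
So rimdupr → farimdupr.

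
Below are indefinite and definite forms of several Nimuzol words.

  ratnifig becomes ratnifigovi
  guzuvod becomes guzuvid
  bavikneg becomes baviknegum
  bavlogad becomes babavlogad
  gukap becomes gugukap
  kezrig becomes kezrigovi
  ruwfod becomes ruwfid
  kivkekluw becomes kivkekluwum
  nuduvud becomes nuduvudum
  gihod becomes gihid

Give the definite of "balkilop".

"balkilop" has last vowel 'o'. The stems whose last vowel is 'o' (ruwfod → ruwfid, guzuvod → guzuvid, gihod → gihid) change the last vowel to 'i'.
The other patterns: stems whose last vowel is 'i' add -ovi; stems whose last vowel is 'e' or 'u' add -um; stems whose last vowel is 'a' repeat the first consonant+vowel as a prefix.
So balkilop → balkilip.

balkilip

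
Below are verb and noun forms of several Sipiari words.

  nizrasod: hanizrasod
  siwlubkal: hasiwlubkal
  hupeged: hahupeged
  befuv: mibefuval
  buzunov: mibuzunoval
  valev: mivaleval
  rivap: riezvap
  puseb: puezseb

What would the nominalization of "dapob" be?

nizrasod and buzunov both have last vowel 'o' yet inflect differently (hanizrasod, mibuzunoval), so the last vowel is not what conditions the rule; the final letter is.
"dapob" ends in -b. The one such stem in the data (puseb → puezseb) inserts -ez- after the first vowel (as does rivap), so the same rule applies.
So dapob → daezpob.

daezpob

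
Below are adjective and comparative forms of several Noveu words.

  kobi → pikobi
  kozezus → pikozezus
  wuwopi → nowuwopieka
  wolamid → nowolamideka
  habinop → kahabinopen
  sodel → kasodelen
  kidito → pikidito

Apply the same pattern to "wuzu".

nowuzueka

wuwopi and kobi both end in -i yet inflect differently (nowuwopieka, pikobi), so the final letter is not what conditions the rule; the first letter is.
"wuzu" begins with w-. The stems beginning with w- (wolamid → nowolamideka, wuwopi → nowuwopieka) add no- … -eka around the stem.
So wuzu → nowuzueka.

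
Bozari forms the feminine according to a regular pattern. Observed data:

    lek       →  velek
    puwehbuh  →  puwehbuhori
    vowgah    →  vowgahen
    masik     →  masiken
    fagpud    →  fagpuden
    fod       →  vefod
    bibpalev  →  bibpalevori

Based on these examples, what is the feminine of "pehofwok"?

pehofwokori

"pehofwok" has 3 vowels. The stems with 3 vowels (bibpalev → bibpalevori, puwehbuh → puwehbuhori) add -ori.
The other patterns: stems with 1 vowel add the prefix ve-; stems with 2 vowels add -en.
So pehofwok → pehofwokori.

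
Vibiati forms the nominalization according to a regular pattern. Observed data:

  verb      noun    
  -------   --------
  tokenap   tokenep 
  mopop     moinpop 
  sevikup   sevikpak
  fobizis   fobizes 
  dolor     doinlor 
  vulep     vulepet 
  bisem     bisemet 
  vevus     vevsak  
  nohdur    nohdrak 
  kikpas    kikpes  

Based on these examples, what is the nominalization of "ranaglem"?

"ranaglem" has last vowel 'e'. The stems whose last vowel is 'e' (bisem → bisemet, vulep → vulepet) add -et.
The other patterns: stems whose last vowel is 'u' delete the last vowel and add -ak; stems whose last vowel is 'o' insert -in- after the first vowel; stems whose last vowel is 'a' or 'i' change the last vowel to 'e'.
So ranaglem → ranaglemet.

ranaglemet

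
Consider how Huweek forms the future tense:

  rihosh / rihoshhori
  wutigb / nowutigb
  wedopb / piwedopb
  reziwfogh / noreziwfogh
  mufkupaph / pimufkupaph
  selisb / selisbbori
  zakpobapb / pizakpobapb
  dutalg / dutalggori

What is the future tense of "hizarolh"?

zakpobapb and wutigb both end in -b yet inflect differently (pizakpobapb, nowutigb), so the final letter is not what conditions the rule; the second-to-last letter is.
"hizarolh" has second-to-last letter 'l'. The one such stem in the data (dutalg → dutalggori) doubles the final consonant and adds -ori (as do rihosh, selisb), so the same rule applies.
So hizarolh → hizarolhhori.

hizarolhhori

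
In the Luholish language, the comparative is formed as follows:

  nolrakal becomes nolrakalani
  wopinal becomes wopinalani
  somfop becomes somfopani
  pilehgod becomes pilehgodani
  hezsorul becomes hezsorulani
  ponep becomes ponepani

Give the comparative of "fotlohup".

Every pair shown (nolrakal → nolrakalani, wopinal → wopinalani, somfop → somfopani, …) follows the same rule: add -ani.
So fotlohup → fotlohupani.

fotlohupani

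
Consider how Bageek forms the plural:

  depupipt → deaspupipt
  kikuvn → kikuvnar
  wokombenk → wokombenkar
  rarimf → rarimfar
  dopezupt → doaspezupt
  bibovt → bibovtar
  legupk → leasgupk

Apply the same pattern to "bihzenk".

bihzenkar

dopezupt and bibovt both end in -t yet inflect differently (doaspezupt, bibovtar), so the final letter is not what conditions the rule; the second-to-last letter is.
"bihzenk" has second-to-last letter 'n'. The one such stem in the data (wokombenk → wokombenkar) adds -ar, so the same rule applies.
The other pattern: stems whose second-to-last letter is 'p' insert -as- after the first vowel.
So bihzenk → bihzenkar.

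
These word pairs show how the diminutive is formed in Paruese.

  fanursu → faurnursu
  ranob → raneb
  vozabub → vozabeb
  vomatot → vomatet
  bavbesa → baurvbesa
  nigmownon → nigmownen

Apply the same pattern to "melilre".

meurlilre

vozabub and fanursu both have last vowel 'u' yet inflect differently (vozabeb, faurnursu), so the last vowel is not what conditions the rule; whether the stem ends in a vowel or a consonant is.
"melilre" ends in a vowel. The stems ending in a vowel (fanursu → faurnursu, bavbesa → baurvbesa) insert -ur- after the first vowel.
The other pattern: stems ending in a consonant change the last vowel to 'e'.
So melilre → meurlilre.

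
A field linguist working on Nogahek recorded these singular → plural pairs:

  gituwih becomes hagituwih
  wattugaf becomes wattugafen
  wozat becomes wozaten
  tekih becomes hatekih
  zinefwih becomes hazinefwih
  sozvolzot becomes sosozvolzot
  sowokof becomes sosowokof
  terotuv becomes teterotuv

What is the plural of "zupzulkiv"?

wozat and sozvolzot both end in -t yet inflect differently (wozaten, sosozvolzot), so the final letter is not what conditions the rule; the last vowel is.
"zupzulkiv" has last vowel 'i'. The stems whose last vowel is 'i' (zinefwih → hazinefwih, gituwih → hagituwih, tekih → hatekih) add the prefix ha-.
So zupzulkiv → hazupzulkiv.

hazupzulkiv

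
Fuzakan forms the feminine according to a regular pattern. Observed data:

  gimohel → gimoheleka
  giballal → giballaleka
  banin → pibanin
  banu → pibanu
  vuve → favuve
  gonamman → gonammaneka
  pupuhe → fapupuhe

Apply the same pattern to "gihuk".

gihukeka

banin and gonamman both end in -n yet inflect differently (pibanin, gonammaneka), so the final letter is not what conditions the rule; the first letter is.
"gihuk" begins with g-. The stems beginning with g- (giballal → giballaleka, gimohel → gimoheleka, gonamman → gonammaneka) add -eka.
The other patterns: stems beginning with b- add the prefix pi-; stems beginning with p- or v- add the prefix fa-.
So gihuk → gihukeka.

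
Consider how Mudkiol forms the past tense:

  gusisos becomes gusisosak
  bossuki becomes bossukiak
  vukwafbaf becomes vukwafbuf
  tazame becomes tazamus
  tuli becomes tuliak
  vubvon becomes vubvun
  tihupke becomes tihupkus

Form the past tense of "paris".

parisak

vubvon and gusisos both have last vowel 'o' yet inflect differently (vubvun, gusisosak), so the last vowel is not what conditions the rule; the final letter is.
"paris" ends in -s. The one such stem in the data (gusisos → gusisosak) adds -ak, so the same rule applies.
The other patterns: stems ending in -f or -n change the last vowel to 'u'; stems ending in -e drop the final letter and add -us.
So paris → parisak.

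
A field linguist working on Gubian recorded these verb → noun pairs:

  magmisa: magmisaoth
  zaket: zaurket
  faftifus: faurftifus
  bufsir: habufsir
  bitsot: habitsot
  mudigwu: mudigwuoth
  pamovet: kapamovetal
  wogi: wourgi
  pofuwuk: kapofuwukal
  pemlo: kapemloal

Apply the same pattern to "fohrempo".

fourhrempo

"fohrempo" begins with f-. The one such stem in the data (faftifus → faurftifus) inserts -ur- after the first vowel (as do wogi, zaket), so the same rule applies.
The other patterns: stems beginning with b- add the prefix ha-; stems beginning with p- add ka- … -al around the stem; stems beginning with m- add -oth.
So fohrempo → fourhrempo.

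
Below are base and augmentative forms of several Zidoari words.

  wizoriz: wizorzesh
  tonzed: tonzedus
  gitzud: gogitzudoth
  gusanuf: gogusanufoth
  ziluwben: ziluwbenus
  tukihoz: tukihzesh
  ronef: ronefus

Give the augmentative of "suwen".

ronef and gusanuf both end in -f yet inflect differently (ronefus, gogusanufoth), so the final letter is not what conditions the rule; the last vowel is.
"suwen" has last vowel 'e'. The stems whose last vowel is 'e' (ziluwben → ziluwbenus, ronef → ronefus, tonzed → tonzedus) add -us.
The other patterns: stems whose last vowel is 'u' add go- … -oth around the stem; stems whose last vowel is 'i' or 'o' delete the last vowel and add -esh.
So suwen → suwenus.

suwenus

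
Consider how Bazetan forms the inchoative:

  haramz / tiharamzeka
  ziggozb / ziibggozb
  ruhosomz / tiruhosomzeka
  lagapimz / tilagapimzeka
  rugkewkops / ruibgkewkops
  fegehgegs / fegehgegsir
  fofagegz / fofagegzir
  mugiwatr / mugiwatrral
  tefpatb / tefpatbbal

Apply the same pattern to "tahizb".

ruhosomz and fofagegz both end in -z yet inflect differently (tiruhosomzeka, fofagegzir), so the final letter is not what conditions the rule; the second-to-last letter is.
"tahizb" has second-to-last letter 'z'. The one such stem in the data (ziggozb → ziibggozb) inserts -ib- after the first vowel (as does rugkewkops), so the same rule applies.
So tahizb → taibhizb.

taibhizb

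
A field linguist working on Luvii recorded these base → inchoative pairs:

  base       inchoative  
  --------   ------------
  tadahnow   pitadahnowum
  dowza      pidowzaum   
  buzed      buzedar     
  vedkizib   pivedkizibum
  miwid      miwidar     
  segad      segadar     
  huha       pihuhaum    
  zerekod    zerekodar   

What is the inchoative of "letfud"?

letfudar

"letfud" ends in -d. The stems ending in -d (segad → segadar, buzed → buzedar, zerekod → zerekodar) add -ar.
The other pattern: stems ending in -a, -b or -w add pi- … -um around the stem.
So letfud → letfudar.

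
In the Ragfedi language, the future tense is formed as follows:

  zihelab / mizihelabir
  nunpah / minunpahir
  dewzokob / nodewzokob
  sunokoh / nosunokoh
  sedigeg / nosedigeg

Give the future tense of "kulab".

mikulabir

"kulab" has last vowel 'a'. The stems whose last vowel is 'a' (zihelab → mizihelabir, nunpah → minunpahir) add mi- … -ir around the stem.
So kulab → mikulabir.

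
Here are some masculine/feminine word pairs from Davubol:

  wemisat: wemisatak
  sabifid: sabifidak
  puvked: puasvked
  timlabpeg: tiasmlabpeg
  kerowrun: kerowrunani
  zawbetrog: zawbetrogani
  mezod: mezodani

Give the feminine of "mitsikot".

sabifid and puvked both end in -d yet inflect differently (sabifidak, puasvked), so the final letter is not what conditions the rule; the last vowel is.
"mitsikot" has last vowel 'o'. The stems whose last vowel is 'o' (zawbetrog → zawbetrogani, mezod → mezodani) add -ani.
The other patterns: stems whose last vowel is 'a' or 'i' add -ak; stems whose last vowel is 'e' insert -as- after the first vowel.
So mitsikot → mitsikotani.

mitsikotani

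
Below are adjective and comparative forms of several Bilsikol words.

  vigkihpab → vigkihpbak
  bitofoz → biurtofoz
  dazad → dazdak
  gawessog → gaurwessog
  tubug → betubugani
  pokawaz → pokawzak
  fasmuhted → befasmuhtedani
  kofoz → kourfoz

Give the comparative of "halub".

bitofoz and pokawaz both end in -z yet inflect differently (biurtofoz, pokawzak), so the final letter is not what conditions the rule; the last vowel is.
"halub" has last vowel 'u'. The one such stem in the data (tubug → betubugani) adds be- … -ani around the stem, so the same rule applies.
So halub → behalubani.

behalubani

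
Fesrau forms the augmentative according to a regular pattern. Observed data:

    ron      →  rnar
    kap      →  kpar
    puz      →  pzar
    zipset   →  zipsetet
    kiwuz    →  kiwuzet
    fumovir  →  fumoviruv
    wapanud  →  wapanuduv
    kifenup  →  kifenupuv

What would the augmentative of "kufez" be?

kufezet

puz and kiwuz both end in -z yet inflect differently (pzar, kiwuzet), so the final letter is not what conditions the rule; the number of vowels is.
"kufez" has 2 vowels. The stems with 2 vowels (zipset → zipsetet, kiwuz → kiwuzet) add -et.
The other patterns: stems with 1 vowel delete the last vowel and add -ar; stems with 3 vowels add -uv.
So kufez → kufezet.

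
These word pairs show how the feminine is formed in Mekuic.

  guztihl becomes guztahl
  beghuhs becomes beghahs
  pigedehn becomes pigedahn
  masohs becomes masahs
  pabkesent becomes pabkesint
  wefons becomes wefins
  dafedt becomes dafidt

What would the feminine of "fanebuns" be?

beghuhs and wefons both end in -s yet inflect differently (beghahs, wefins), so the final letter is not what conditions the rule; the second-to-last letter is.
"fanebuns" has second-to-last letter 'n'. The stems whose second-to-last letter is 'n' (pabkesent → pabkesint, wefons → wefins) change the last vowel to 'i'.
The other pattern: stems whose second-to-last letter is 'h' change the last vowel to 'a'.
So fanebuns → fanebins.

fanebins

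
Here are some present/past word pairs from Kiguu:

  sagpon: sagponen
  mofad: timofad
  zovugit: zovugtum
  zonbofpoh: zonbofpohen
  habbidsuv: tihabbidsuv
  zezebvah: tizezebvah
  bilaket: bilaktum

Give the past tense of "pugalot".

pugaloten

zonbofpoh and zezebvah both end in -h yet inflect differently (zonbofpohen, tizezebvah), so the final letter is not what conditions the rule; the last vowel is.
"pugalot" has last vowel 'o'. The stems whose last vowel is 'o' (zonbofpoh → zonbofpohen, sagpon → sagponen) add -en.
The other patterns: stems whose last vowel is 'a' or 'u' add the prefix ti-; stems whose last vowel is 'e' or 'i' delete the last vowel and add -um.
So pugalot → pugaloten.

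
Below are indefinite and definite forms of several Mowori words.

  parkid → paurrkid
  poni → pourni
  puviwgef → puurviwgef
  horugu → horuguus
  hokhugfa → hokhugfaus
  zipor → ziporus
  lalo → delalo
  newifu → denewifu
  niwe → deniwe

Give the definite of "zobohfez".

zobohfezus

"zobohfez" begins with z-. The one such stem in the data (zipor → ziporus) adds -us, so the same rule applies.
The other patterns: stems beginning with p- insert -ur- after the first vowel; stems beginning with l- or n- add the prefix de-.
So zobohfez → zobohfezus.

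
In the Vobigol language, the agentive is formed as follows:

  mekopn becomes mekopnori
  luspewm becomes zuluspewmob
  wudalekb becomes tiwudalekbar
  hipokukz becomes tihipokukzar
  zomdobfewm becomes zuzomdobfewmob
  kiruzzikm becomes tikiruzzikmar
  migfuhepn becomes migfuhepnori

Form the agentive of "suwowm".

zusuwowmob

"suwowm" has second-to-last letter 'w'. The stems whose second-to-last letter is 'w' (luspewm → zuluspewmob, zomdobfewm → zuzomdobfewmob) add zu- … -ob around the stem.
So suwowm → zusuwowmob.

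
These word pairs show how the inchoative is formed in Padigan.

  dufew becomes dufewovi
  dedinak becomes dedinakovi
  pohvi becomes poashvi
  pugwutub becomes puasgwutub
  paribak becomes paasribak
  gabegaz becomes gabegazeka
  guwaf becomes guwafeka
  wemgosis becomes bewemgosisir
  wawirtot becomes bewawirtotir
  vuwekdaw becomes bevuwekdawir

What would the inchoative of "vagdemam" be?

"vagdemam" begins with v-. The one such stem in the data (vuwekdaw → bevuwekdawir) adds be- … -ir around the stem, so the same rule applies.
The other patterns: stems beginning with d- add -ovi; stems beginning with p- insert -as- after the first vowel; stems beginning with g- add -eka.
So vagdemam → bevagdemamir.

bevagdemamir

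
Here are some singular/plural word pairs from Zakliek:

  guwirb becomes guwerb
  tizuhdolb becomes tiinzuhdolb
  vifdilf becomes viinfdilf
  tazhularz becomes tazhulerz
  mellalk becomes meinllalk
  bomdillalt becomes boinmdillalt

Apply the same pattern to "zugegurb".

zugegerb

tizuhdolb and guwirb both end in -b yet inflect differently (tiinzuhdolb, guwerb), so the final letter is not what conditions the rule; the second-to-last letter is.
"zugegurb" has second-to-last letter 'r'. The stems whose second-to-last letter is 'r' (tazhularz → tazhulerz, guwirb → guwerb) change the last vowel to 'e'.
The other pattern: stems whose second-to-last letter is 'l' insert -in- after the first vowel.
So zugegurb → zugegerb.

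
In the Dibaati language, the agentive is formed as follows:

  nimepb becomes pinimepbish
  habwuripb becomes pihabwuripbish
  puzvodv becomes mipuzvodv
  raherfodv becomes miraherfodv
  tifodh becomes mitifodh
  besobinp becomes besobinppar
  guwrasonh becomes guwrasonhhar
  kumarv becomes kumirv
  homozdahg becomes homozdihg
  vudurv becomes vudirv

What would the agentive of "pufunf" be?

pufunffar

tifodh and guwrasonh both end in -h yet inflect differently (mitifodh, guwrasonhhar), so the final letter is not what conditions the rule; the second-to-last letter is.
"pufunf" has second-to-last letter 'n'. The stems whose second-to-last letter is 'n' (besobinp → besobinppar, guwrasonh → guwrasonhhar) double the final consonant and add -ar.
The other patterns: stems whose second-to-last letter is 'p' add pi- … -ish around the stem; stems whose second-to-last letter is 'd' add the prefix mi-; stems whose second-to-last letter is 'h' or 'r' change the last vowel to 'i'.
So pufunf → pufunffar.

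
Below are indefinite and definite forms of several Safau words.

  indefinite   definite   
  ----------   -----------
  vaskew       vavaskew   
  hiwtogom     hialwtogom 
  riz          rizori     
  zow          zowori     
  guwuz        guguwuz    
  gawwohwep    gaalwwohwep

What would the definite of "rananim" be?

raalnanim

riz and guwuz both end in -z yet inflect differently (rizori, guguwuz), so the final letter is not what conditions the rule; the number of vowels is.
"rananim" has 3 vowels. The stems with 3 vowels (gawwohwep → gaalwwohwep, hiwtogom → hialwtogom) insert -al- after the first vowel.
The other patterns: stems with 1 vowel add -ori; stems with 2 vowels repeat the first consonant+vowel as a prefix.
So rananim → raalnanim.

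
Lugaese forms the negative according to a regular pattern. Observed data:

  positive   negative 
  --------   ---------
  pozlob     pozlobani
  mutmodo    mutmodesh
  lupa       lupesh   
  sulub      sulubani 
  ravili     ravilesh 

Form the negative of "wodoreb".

"wodoreb" ends in a consonant. The stems ending in a consonant (pozlob → pozlobani, sulub → sulubani) add -ani.
The other pattern: stems ending in a vowel drop the final letter and add -esh.
So wodoreb → wodorebani.

wodorebani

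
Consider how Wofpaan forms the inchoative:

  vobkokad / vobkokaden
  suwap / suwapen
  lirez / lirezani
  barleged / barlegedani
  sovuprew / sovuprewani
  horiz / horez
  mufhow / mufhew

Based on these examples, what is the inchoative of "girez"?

vobkokad and barleged both end in -d yet inflect differently (vobkokaden, barlegedani), so the final letter is not what conditions the rule; the last vowel is.
"girez" has last vowel 'e'. The stems whose last vowel is 'e' (lirez → lirezani, barleged → barlegedani, sovuprew → sovuprewani) add -ani.
The other patterns: stems whose last vowel is 'a' add -en; stems whose last vowel is 'i' or 'o' change the last vowel to 'e'.
So girez → girezani.

girezani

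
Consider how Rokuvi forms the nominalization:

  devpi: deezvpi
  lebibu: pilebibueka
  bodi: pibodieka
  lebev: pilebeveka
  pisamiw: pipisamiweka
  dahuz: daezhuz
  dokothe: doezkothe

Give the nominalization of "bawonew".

pibawoneweka

devpi and bodi both end in -i yet inflect differently (deezvpi, pibodieka), so the final letter is not what conditions the rule; the first letter is.
"bawonew" begins with b-. The one such stem in the data (bodi → pibodieka) adds pi- … -eka around the stem, so the same rule applies.
The other pattern: stems beginning with d- insert -ez- after the first vowel.
So bawonew → pibawoneweka.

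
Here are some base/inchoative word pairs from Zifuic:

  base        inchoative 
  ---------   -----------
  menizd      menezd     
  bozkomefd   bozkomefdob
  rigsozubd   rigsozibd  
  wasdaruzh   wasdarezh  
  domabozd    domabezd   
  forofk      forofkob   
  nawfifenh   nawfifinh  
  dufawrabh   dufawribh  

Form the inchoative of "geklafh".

"geklafh" has second-to-last letter 'f'. The stems whose second-to-last letter is 'f' (bozkomefd → bozkomefdob, forofk → forofkob) add -ob.
So geklafh → geklafhob.

geklafhob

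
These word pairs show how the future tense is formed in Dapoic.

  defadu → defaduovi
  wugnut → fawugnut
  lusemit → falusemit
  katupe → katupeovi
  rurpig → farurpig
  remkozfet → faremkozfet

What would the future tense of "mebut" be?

katupe and remkozfet both have last vowel 'e' yet inflect differently (katupeovi, faremkozfet), so the last vowel is not what conditions the rule; whether the stem ends in a vowel or a consonant is.
"mebut" ends in a consonant. The stems ending in a consonant (rurpig → farurpig, remkozfet → faremkozfet, wugnut → fawugnut) add the prefix fa-.
The other pattern: stems ending in a vowel add -ovi.
So mebut → famebut.

famebut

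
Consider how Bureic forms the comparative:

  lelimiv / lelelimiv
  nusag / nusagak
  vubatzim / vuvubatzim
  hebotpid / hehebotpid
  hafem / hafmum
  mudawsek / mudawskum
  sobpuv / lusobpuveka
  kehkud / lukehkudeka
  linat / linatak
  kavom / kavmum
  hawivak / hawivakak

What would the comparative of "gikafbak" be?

"gikafbak" has last vowel 'a'. The stems whose last vowel is 'a' (nusag → nusagak, hawivak → hawivakak, linat → linatak) add -ak.
The other patterns: stems whose last vowel is 'i' repeat the first consonant+vowel as a prefix; stems whose last vowel is 'u' add lu- … -eka around the stem; stems whose last vowel is 'e' or 'o' delete the last vowel and add -um.
So gikafbak → gikafbakak.

gikafbakak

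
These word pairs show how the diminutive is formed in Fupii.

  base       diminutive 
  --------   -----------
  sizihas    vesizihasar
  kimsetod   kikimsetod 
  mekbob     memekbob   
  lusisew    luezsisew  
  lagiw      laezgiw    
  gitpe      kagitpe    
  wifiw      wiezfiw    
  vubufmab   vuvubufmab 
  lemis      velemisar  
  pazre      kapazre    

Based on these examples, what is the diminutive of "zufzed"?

pazre and lusisew both have last vowel 'e' yet inflect differently (kapazre, luezsisew), so the last vowel is not what conditions the rule; the final letter is.
"zufzed" ends in -d. The one such stem in the data (kimsetod → kikimsetod) repeats the first consonant+vowel as a prefix (as do mekbob, vubufmab), so the same rule applies.
The other patterns: stems ending in -e add the prefix ka-; stems ending in -w insert -ez- after the first vowel; stems ending in -s add ve- … -ar around the stem.
So zufzed → zuzufzed.

zuzufzed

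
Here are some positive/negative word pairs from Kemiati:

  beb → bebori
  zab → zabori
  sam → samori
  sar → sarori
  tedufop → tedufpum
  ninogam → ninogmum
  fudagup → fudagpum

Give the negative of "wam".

sam and ninogam both end in -m yet inflect differently (samori, ninogmum), so the final letter is not what conditions the rule; the number of vowels is.
"wam" has 1 vowel. The stems with 1 vowel (beb → bebori, zab → zabori, sam → samori) add -ori.
So wam → wamori.

wamori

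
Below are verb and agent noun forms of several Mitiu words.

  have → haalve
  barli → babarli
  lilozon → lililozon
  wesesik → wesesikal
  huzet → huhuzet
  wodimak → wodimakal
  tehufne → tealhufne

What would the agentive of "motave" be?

moaltave

wesesik and barli both have last vowel 'i' yet inflect differently (wesesikal, babarli), so the last vowel is not what conditions the rule; the final letter is.
"motave" ends in -e. The stems ending in -e (tehufne → tealhufne, have → haalve) insert -al- after the first vowel.
So motave → moaltave.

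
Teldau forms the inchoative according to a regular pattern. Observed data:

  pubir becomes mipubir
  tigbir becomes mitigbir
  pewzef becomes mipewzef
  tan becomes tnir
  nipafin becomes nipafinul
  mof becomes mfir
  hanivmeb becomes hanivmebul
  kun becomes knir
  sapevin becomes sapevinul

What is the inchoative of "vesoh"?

mof and pewzef both end in -f yet inflect differently (mfir, mipewzef), so the final letter is not what conditions the rule; the number of vowels is.
"vesoh" has 2 vowels. The stems with 2 vowels (pubir → mipubir, pewzef → mipewzef, tigbir → mitigbir) add the prefix mi-.
So vesoh → mivesoh.

mivesoh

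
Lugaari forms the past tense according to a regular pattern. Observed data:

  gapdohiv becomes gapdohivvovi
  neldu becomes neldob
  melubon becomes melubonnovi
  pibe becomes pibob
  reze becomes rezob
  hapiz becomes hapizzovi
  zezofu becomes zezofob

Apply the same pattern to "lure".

lurob

zezofu and melubon both have 3 vowels yet inflect differently (zezofob, melubonnovi), so the number of vowels is not what conditions the rule; whether the stem ends in a vowel or a consonant is.
"lure" ends in a vowel. The stems ending in a vowel (pibe → pibob, zezofu → zezofob, reze → rezob) drop the final letter and add -ob.
The other pattern: stems ending in a consonant double the final consonant and add -ovi.
So lure → lurob.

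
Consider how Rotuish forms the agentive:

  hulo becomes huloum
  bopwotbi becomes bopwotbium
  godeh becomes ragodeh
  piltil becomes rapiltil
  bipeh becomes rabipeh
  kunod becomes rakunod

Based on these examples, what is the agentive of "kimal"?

rakimal

bopwotbi and piltil both have last vowel 'i' yet inflect differently (bopwotbium, rapiltil), so the last vowel is not what conditions the rule; whether the stem ends in a vowel or a consonant is.
"kimal" ends in a consonant. The stems ending in a consonant (godeh → ragodeh, piltil → rapiltil, bipeh → rabipeh) add the prefix ra-.
So kimal → rakimal.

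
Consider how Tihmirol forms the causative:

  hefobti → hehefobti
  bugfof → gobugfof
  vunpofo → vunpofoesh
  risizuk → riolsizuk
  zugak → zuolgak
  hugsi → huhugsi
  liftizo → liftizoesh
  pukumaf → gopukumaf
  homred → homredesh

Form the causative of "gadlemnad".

gadlemnadesh

pukumaf and zugak both have last vowel 'a' yet inflect differently (gopukumaf, zuolgak), so the last vowel is not what conditions the rule; the final letter is.
"gadlemnad" ends in -d. The one such stem in the data (homred → homredesh) adds -esh, so the same rule applies.
So gadlemnad → gadlemnadesh.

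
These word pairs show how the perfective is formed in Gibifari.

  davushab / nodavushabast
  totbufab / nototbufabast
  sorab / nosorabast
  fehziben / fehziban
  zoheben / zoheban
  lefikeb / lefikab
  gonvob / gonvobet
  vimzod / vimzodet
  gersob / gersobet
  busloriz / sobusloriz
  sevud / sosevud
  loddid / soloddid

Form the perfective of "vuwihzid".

davushab and lefikeb both end in -b yet inflect differently (nodavushabast, lefikab), so the final letter is not what conditions the rule; the last vowel is.
"vuwihzid" has last vowel 'i'. The stems whose last vowel is 'i' (busloriz → sobusloriz, loddid → soloddid) add the prefix so-.
So vuwihzid → sovuwihzid.

sovuwihzid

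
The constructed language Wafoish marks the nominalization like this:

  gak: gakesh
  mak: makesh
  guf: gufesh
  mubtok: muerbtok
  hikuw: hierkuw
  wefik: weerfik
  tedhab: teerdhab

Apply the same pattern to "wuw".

"wuw" has 1 vowel. The stems with 1 vowel (gak → gakesh, mak → makesh, guf → gufesh) add -esh.
So wuw → wuwesh.

wuwesh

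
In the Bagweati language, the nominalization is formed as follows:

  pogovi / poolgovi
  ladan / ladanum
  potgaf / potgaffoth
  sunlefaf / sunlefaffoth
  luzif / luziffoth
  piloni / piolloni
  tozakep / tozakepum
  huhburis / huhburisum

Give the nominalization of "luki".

luolki

luzif and piloni both have last vowel 'i' yet inflect differently (luziffoth, piolloni), so the last vowel is not what conditions the rule; the final letter is.
"luki" ends in -i. The stems ending in -i (piloni → piolloni, pogovi → poolgovi) insert -ol- after the first vowel.
The other patterns: stems ending in -f double the final consonant and add -oth; stems ending in -n, -p or -s add -um.
So luki → luolki.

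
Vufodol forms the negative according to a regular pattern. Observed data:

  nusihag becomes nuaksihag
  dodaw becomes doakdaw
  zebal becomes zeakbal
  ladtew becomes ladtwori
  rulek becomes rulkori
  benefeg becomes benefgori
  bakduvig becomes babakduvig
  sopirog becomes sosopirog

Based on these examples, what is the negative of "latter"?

lattrori

dodaw and ladtew both end in -w yet inflect differently (doakdaw, ladtwori), so the final letter is not what conditions the rule; the last vowel is.
"latter" has last vowel 'e'. The stems whose last vowel is 'e' (ladtew → ladtwori, rulek → rulkori, benefeg → benefgori) delete the last vowel and add -ori.
So latter → lattrori.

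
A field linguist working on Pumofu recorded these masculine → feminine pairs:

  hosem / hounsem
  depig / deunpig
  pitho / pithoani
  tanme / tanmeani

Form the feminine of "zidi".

hosem and tanme both have last vowel 'e' yet inflect differently (hounsem, tanmeani), so the last vowel is not what conditions the rule; whether the stem ends in a vowel or a consonant is.
"zidi" ends in a vowel. The stems ending in a vowel (pitho → pithoani, tanme → tanmeani) add -ani.
The other pattern: stems ending in a consonant insert -un- after the first vowel.
So zidi → zidiani.

zidiani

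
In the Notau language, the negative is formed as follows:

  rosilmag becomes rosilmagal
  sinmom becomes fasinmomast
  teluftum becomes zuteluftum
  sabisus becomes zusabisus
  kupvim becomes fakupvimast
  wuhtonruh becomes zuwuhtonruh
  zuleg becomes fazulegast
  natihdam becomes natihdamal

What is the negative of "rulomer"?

"rulomer" has last vowel 'e'. The one such stem in the data (zuleg → fazulegast) adds fa- … -ast around the stem, so the same rule applies.
So rulomer → farulomerast.

farulomerast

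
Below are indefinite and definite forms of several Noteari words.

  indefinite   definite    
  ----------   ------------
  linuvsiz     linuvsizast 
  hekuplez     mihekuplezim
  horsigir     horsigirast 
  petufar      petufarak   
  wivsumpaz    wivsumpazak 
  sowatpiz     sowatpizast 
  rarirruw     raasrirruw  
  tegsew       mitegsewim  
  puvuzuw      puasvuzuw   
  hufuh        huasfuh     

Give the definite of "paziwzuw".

"paziwzuw" has last vowel 'u'. The stems whose last vowel is 'u' (rarirruw → raasrirruw, hufuh → huasfuh, puvuzuw → puasvuzuw) insert -as- after the first vowel.
The other patterns: stems whose last vowel is 'i' add -ast; stems whose last vowel is 'a' add -ak; stems whose last vowel is 'e' add mi- … -im around the stem.
So paziwzuw → paasziwzuw.

paasziwzuw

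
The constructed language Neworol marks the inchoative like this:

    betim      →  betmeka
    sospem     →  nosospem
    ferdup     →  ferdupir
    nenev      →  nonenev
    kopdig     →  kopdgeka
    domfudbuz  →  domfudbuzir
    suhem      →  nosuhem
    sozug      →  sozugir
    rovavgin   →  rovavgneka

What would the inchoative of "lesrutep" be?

nolesrutep

sozug and kopdig both end in -g yet inflect differently (sozugir, kopdgeka), so the final letter is not what conditions the rule; the last vowel is.
"lesrutep" has last vowel 'e'. The stems whose last vowel is 'e' (sospem → nosospem, nenev → nonenev, suhem → nosuhem) add the prefix no-.
The other patterns: stems whose last vowel is 'u' add -ir; stems whose last vowel is 'i' delete the last vowel and add -eka.
So lesrutep → nolesrutep.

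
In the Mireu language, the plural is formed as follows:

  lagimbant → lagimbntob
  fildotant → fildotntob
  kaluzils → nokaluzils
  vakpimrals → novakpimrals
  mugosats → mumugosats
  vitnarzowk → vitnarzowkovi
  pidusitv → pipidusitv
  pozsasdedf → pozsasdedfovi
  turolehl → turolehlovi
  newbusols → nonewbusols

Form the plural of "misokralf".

nomisokralf

mugosats and vakpimrals both end in -s yet inflect differently (mumugosats, novakpimrals), so the final letter is not what conditions the rule; the second-to-last letter is.
"misokralf" has second-to-last letter 'l'. The stems whose second-to-last letter is 'l' (vakpimrals → novakpimrals, newbusols → nonewbusols, kaluzils → nokaluzils) add the prefix no-.
The other patterns: stems whose second-to-last letter is 'n' delete the last vowel and add -ob; stems whose second-to-last letter is 't' repeat the first consonant+vowel as a prefix; stems whose second-to-last letter is 'd', 'h' or 'w' add -ovi.
So misokralf → nomisokralf.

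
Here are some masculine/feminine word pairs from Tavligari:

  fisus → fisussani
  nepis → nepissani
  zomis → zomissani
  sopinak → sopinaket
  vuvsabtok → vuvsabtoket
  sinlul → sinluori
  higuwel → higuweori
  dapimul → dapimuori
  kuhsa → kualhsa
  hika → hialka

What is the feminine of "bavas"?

fisus and sinlul both have last vowel 'u' yet inflect differently (fisussani, sinluori), so the last vowel is not what conditions the rule; the final letter is.
"bavas" ends in -s. The stems ending in -s (fisus → fisussani, nepis → nepissani, zomis → zomissani) double the final consonant and add -ani.
The other patterns: stems ending in -k add -et; stems ending in -l drop the final letter and add -ori; stems ending in -a insert -al- after the first vowel.
So bavas → bavassani.

bavassani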